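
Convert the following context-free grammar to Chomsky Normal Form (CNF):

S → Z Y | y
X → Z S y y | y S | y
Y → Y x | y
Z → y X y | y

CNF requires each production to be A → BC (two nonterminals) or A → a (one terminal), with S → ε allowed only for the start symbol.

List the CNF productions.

S → y; TY → y; X → y; TX → x; Y → y; Z → y; S → Z Y; X → Z X0; X0 → S X1; X1 → TY TY; X → TY S; Y → Y TX; Z → TY X2; X2 → X TY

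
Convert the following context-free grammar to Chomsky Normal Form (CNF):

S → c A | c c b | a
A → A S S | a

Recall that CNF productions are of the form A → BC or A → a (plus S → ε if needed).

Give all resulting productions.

TC → c; TB → b; S → a; A → a; S → TC A; S → TC X0; X0 → TC TB; A → A X1; X1 → S S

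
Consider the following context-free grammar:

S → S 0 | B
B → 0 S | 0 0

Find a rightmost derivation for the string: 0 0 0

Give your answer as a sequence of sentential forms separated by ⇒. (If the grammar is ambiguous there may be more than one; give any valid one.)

S ⇒ S 0 ⇒ B 0 ⇒ 0 0 0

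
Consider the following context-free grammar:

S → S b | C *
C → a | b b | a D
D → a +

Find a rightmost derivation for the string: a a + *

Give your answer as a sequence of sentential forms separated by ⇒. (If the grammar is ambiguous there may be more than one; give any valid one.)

S ⇒ C * ⇒ a D * ⇒ a a + *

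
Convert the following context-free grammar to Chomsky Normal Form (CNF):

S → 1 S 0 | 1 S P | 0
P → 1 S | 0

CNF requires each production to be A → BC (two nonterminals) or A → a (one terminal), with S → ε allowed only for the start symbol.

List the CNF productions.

T1 → 1; T0 → 0; S → 0; P → 0; S → T1 X0; X0 → S T0; S → T1 X1; X1 → S P; P → T1 S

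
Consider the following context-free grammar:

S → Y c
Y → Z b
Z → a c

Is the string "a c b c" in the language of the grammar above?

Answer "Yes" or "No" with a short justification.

Yes - a valid derivation exists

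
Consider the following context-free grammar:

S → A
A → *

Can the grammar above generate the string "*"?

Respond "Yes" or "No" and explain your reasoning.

Yes - a valid derivation exists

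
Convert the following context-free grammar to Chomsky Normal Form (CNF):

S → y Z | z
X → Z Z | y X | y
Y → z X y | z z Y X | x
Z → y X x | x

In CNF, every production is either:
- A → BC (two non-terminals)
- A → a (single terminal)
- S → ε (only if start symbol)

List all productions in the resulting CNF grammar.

TY → y; S → z; X → y; TZ → z; Y → x; TX → x; Z → x; S → TY Z; X → Z Z; X → TY X; Y → TZ X0; X0 → X TY; Y → TZ X1; X1 → TZ X2; X2 → Y X; Z → TY X3; X3 → X TX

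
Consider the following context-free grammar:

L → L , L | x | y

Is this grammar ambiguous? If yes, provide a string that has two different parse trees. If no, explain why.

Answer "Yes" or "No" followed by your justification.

Yes - the string 'y , y , x , x , x , y' has two distinct leftmost derivations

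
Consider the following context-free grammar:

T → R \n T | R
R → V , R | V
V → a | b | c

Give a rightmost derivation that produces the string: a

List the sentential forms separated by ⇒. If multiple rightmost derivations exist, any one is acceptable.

T ⇒ R ⇒ V ⇒ a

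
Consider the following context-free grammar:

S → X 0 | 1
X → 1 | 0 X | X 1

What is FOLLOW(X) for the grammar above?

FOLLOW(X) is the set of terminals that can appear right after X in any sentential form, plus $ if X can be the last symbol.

We compute FOLLOW(X) using the standard algorithm.
FOLLOW(S) starts with {$}.
FIRST(S) = {0, 1}
FIRST(X) = {0, 1}
FOLLOW(S) = {$}
FOLLOW(X) = {0, 1}
Therefore, FOLLOW(X) = {0, 1}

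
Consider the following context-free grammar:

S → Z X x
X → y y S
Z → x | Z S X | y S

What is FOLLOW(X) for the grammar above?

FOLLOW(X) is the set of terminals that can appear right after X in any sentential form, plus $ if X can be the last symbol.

We compute FOLLOW(X) using the standard algorithm.
FOLLOW(S) starts with {$}.
FIRST(S) = {x, y}
FIRST(X) = {y}
FIRST(Z) = {x, y}
FOLLOW(S) = {$, x, y}
FOLLOW(X) = {x, y}
FOLLOW(Z) = {x, y}
Therefore, FOLLOW(X) = {x, y}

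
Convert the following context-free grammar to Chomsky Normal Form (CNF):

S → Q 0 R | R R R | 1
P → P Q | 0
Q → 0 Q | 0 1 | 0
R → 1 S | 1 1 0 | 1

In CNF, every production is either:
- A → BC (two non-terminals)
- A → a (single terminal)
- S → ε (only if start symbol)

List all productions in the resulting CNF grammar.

T0 → 0; S → 1; P → 0; T1 → 1; Q → 0; R → 1; S → Q X0; X0 → T0 R; S → R X1; X1 → R R; P → P Q; Q → T0 Q; Q → T0 T1; R → T1 S; R → T1 X2; X2 → T1 T0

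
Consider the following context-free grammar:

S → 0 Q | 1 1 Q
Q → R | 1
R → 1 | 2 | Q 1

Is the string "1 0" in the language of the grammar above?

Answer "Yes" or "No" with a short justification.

No - no valid derivation exists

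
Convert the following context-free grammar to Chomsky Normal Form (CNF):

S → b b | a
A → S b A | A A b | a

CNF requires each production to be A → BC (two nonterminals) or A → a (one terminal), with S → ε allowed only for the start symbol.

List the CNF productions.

TB → b; S → a; A → a; S → TB TB; A → S X0; X0 → TB A; A → A X1; X1 → A TB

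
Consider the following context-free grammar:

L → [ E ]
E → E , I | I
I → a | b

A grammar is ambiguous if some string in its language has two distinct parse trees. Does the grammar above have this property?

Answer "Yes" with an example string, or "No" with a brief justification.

No - the grammar is unambiguous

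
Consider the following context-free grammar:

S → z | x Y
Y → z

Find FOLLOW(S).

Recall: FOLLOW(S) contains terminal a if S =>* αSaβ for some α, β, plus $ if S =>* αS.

We compute FOLLOW(S) using the standard algorithm.
FOLLOW(S) starts with {$}.
FIRST(S) = {x, z}
FIRST(Y) = {z}
FOLLOW(S) = {$}
FOLLOW(Y) = {$}
Therefore, FOLLOW(S) = {$}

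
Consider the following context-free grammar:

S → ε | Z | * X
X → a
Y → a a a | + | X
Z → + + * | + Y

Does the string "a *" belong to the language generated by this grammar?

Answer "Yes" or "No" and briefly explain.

No - no valid derivation exists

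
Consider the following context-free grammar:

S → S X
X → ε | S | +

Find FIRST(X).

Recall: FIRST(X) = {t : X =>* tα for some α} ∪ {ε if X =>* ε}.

We compute FIRST(X) using the standard algorithm.
FIRST(S) = {}
FIRST(X) = {+, ε}
Therefore, FIRST(X) = {+, ε}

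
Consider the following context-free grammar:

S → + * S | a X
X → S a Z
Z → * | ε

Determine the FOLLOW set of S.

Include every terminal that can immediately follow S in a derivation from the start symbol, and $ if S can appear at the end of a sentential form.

We compute FOLLOW(S) using the standard algorithm.
FOLLOW(S) starts with {$}.
FIRST(S) = {+, a}
FIRST(X) = {+, a}
FIRST(Z) = {*, ε}
FOLLOW(S) = {$, a}
FOLLOW(X) = {$, a}
FOLLOW(Z) = {$, a}
Therefore, FOLLOW(S) = {$, a}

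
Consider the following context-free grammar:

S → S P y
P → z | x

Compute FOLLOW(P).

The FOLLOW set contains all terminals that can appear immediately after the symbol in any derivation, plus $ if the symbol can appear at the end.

We compute FOLLOW(P) using the standard algorithm.
FOLLOW(S) starts with {$}.
FIRST(P) = {x, z}
FIRST(S) = {}
FOLLOW(P) = {y}
FOLLOW(S) = {$, x, z}
Therefore, FOLLOW(P) = {y}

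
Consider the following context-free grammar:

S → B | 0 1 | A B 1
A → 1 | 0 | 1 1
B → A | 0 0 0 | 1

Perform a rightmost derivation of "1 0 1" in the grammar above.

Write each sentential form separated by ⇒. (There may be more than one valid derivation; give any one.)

S ⇒ A B 1 ⇒ A A 1 ⇒ A 0 1 ⇒ 1 0 1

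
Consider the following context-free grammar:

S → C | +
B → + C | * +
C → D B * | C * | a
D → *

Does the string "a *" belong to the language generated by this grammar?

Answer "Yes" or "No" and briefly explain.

Yes - a valid derivation exists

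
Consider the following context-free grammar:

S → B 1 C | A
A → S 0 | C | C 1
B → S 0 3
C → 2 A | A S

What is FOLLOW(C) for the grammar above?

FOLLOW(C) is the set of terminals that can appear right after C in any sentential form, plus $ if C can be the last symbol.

We compute FOLLOW(C) using the standard algorithm.
FOLLOW(S) starts with {$}.
FIRST(A) = {2}
FIRST(B) = {2}
FIRST(C) = {2}
FIRST(S) = {2}
FOLLOW(A) = {$, 0, 1, 2}
FOLLOW(B) = {1}
FOLLOW(C) = {$, 0, 1, 2}
FOLLOW(S) = {$, 0, 1, 2}
Therefore, FOLLOW(C) = {$, 0, 1, 2}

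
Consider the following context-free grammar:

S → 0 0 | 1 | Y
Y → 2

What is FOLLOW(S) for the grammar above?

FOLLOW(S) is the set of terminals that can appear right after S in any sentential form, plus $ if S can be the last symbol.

We compute FOLLOW(S) using the standard algorithm.
FOLLOW(S) starts with {$}.
FIRST(S) = {0, 1, 2}
FIRST(Y) = {2}
FOLLOW(S) = {$}
FOLLOW(Y) = {$}
Therefore, FOLLOW(S) = {$}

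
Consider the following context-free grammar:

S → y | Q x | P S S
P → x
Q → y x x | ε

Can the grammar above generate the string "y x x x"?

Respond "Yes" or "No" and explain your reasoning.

Yes - a valid derivation exists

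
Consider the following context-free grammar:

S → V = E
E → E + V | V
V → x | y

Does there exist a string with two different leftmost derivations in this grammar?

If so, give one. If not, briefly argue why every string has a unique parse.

No - every string in the language has a unique leftmost derivation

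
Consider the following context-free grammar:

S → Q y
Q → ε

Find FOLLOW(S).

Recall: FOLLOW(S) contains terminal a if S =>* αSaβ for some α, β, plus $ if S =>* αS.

We compute FOLLOW(S) using the standard algorithm.
FOLLOW(S) starts with {$}.
FIRST(Q) = {ε}
FIRST(S) = {y}
FOLLOW(Q) = {y}
FOLLOW(S) = {$}
Therefore, FOLLOW(S) = {$}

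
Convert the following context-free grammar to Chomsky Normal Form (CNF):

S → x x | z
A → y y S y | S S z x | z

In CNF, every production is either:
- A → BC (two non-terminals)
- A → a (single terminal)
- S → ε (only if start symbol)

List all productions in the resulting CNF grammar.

TX → x; S → z; TY → y; TZ → z; A → z; S → TX TX; A → TY X0; X0 → TY X1; X1 → S TY; A → S X2; X2 → S X3; X3 → TZ TX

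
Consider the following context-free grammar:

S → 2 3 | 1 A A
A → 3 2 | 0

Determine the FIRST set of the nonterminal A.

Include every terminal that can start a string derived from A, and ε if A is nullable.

We compute FIRST(A) using the standard algorithm.
FIRST(A) = {0, 3}
FIRST(S) = {1, 2}
Therefore, FIRST(A) = {0, 3}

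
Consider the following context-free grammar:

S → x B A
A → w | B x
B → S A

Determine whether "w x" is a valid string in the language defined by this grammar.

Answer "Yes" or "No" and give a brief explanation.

No - no valid derivation exists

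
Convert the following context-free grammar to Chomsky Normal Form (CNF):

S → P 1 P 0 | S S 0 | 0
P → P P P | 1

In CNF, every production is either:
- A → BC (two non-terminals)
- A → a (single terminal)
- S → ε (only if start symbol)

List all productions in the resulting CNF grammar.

T1 → 1; T0 → 0; S → 0; P → 1; S → P X0; X0 → T1 X1; X1 → P T0; S → S X2; X2 → S T0; P → P X3; X3 → P P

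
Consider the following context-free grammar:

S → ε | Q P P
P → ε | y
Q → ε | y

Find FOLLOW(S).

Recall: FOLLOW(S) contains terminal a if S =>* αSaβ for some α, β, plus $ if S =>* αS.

We compute FOLLOW(S) using the standard algorithm.
FOLLOW(S) starts with {$}.
FIRST(P) = {y, ε}
FIRST(Q) = {y, ε}
FIRST(S) = {y, ε}
FOLLOW(P) = {$, y}
FOLLOW(Q) = {$, y}
FOLLOW(S) = {$}
Therefore, FOLLOW(S) = {$}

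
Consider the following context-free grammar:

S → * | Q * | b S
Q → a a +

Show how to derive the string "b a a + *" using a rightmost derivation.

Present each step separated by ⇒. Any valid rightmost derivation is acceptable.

S ⇒ b S ⇒ b Q * ⇒ b a a + *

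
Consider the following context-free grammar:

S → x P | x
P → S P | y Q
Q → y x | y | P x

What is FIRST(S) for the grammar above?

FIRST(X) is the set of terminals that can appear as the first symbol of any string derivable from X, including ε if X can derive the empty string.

We compute FIRST(S) using the standard algorithm.
FIRST(P) = {x, y}
FIRST(Q) = {x, y}
FIRST(S) = {x}
Therefore, FIRST(S) = {x}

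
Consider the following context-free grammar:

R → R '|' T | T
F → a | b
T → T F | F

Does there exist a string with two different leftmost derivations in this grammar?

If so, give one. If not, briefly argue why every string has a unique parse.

No - every string in the language has a unique leftmost derivation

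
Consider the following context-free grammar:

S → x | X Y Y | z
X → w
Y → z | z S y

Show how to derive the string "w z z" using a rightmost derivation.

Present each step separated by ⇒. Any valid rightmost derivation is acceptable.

S ⇒ X Y Y ⇒ X Y z ⇒ X z z ⇒ w z z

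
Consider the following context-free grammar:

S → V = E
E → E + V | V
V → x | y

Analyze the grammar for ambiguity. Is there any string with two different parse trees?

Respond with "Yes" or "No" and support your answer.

No - the grammar is unambiguous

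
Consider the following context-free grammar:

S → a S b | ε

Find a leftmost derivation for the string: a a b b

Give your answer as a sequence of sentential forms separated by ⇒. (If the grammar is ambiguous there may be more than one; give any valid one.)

S ⇒ a S b ⇒ a a S b b ⇒ a a b b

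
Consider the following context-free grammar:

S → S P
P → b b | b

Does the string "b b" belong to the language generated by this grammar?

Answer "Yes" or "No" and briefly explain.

No - no valid derivation exists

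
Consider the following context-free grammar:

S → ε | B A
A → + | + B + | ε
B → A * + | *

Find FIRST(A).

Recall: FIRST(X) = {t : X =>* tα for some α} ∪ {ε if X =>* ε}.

We compute FIRST(A) using the standard algorithm.
FIRST(A) = {+, ε}
FIRST(B) = {*, +}
FIRST(S) = {*, +, ε}
Therefore, FIRST(A) = {+, ε}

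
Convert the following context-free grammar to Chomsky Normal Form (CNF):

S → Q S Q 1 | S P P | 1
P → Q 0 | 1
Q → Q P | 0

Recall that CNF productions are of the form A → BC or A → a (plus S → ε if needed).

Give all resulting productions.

T1 → 1; S → 1; T0 → 0; P → 1; Q → 0; S → Q X0; X0 → S X1; X1 → Q T1; S → S X2; X2 → P P; P → Q T0; Q → Q P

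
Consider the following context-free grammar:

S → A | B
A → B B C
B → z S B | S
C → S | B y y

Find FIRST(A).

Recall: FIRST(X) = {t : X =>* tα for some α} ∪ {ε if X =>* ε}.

We compute FIRST(A) using the standard algorithm.
FIRST(A) = {z}
FIRST(B) = {z}
FIRST(C) = {z}
FIRST(S) = {z}
Therefore, FIRST(A) = {z}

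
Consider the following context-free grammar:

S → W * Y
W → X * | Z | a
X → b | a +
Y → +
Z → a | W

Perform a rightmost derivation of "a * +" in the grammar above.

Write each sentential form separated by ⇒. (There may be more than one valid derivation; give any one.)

S ⇒ W * Y ⇒ W * + ⇒ a * +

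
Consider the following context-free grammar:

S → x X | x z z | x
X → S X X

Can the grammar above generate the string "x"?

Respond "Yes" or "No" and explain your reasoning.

Yes - a valid derivation exists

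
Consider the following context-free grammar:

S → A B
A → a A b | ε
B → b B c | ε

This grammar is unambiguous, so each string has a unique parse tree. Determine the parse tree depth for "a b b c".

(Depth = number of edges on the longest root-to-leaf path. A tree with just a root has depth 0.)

3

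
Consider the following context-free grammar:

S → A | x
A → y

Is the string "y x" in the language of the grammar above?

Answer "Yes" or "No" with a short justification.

No - no valid derivation exists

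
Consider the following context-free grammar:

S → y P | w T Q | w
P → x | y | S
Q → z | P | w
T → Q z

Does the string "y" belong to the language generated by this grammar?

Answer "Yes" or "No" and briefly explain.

No - no valid derivation exists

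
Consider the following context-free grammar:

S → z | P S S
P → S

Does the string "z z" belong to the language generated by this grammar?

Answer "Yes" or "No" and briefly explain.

No - no valid derivation exists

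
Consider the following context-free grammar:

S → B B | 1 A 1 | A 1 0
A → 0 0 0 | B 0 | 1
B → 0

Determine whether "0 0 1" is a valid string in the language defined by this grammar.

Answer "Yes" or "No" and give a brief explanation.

No - no valid derivation exists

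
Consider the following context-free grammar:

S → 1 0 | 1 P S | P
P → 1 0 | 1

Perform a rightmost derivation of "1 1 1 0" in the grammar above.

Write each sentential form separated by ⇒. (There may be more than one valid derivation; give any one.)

S ⇒ 1 P S ⇒ 1 P 1 0 ⇒ 1 1 1 0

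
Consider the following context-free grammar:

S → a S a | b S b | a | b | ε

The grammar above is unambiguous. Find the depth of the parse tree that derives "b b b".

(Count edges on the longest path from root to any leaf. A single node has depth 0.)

2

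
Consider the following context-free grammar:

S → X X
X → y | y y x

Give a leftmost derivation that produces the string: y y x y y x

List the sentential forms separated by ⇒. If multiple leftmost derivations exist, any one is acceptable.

S ⇒ X X ⇒ y y x X ⇒ y y x y y x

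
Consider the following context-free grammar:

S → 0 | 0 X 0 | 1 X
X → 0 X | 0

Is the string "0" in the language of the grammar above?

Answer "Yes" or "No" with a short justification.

Yes - a valid derivation exists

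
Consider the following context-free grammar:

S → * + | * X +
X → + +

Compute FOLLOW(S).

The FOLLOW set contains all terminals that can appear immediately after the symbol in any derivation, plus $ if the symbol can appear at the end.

We compute FOLLOW(S) using the standard algorithm.
FOLLOW(S) starts with {$}.
FIRST(S) = {*}
FIRST(X) = {+}
FOLLOW(S) = {$}
FOLLOW(X) = {+}
Therefore, FOLLOW(S) = {$}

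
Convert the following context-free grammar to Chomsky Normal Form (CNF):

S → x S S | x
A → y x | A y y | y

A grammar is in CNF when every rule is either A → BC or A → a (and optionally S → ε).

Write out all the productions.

TX → x; S → x; TY → y; A → y; S → TX X0; X0 → S S; A → TY TX; A → A X1; X1 → TY TY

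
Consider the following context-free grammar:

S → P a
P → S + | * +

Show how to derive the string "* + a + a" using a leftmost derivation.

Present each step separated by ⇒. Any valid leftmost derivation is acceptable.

S ⇒ P a ⇒ S + a ⇒ P a + a ⇒ * + a + a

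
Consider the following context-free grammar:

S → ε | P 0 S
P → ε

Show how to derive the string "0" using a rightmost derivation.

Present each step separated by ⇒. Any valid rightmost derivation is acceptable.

S ⇒ P 0 S ⇒ P 0 ⇒ 0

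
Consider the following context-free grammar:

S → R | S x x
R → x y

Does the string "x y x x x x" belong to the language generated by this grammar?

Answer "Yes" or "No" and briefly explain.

Yes - a valid derivation exists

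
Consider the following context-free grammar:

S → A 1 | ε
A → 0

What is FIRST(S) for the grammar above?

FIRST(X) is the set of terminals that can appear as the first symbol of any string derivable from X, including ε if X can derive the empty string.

We compute FIRST(S) using the standard algorithm.
FIRST(A) = {0}
FIRST(S) = {0, ε}
Therefore, FIRST(S) = {0, ε}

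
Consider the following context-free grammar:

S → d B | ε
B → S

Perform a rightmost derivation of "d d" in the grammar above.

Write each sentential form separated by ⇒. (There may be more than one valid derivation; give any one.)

S ⇒ d B ⇒ d S ⇒ d d B ⇒ d d S ⇒ d d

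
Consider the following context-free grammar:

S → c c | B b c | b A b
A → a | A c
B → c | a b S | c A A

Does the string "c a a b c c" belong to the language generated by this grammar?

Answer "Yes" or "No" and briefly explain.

No - no valid derivation exists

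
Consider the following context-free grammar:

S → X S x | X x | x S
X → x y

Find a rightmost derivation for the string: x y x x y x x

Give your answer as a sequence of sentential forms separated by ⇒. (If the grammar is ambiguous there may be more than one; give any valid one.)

S ⇒ X S x ⇒ X x S x ⇒ X x X x x ⇒ X x x y x x ⇒ x y x x y x x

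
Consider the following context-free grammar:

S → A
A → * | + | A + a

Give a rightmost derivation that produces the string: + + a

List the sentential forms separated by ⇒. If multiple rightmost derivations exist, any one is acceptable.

S ⇒ A ⇒ A + a ⇒ + + a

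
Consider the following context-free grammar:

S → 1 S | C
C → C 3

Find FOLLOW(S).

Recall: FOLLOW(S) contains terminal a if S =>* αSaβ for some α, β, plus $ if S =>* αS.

We compute FOLLOW(S) using the standard algorithm.
FOLLOW(S) starts with {$}.
FIRST(C) = {}
FIRST(S) = {1}
FOLLOW(C) = {$, 3}
FOLLOW(S) = {$}
Therefore, FOLLOW(S) = {$}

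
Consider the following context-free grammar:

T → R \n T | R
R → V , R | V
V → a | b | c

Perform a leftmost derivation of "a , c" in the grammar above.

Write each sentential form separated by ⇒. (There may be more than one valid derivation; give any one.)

T ⇒ R ⇒ V , R ⇒ a , R ⇒ a , V ⇒ a , c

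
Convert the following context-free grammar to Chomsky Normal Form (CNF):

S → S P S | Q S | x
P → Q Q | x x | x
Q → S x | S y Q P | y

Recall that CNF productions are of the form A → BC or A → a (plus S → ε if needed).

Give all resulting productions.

S → x; TX → x; P → x; TY → y; Q → y; S → S X0; X0 → P S; S → Q S; P → Q Q; P → TX TX; Q → S TX; Q → S X1; X1 → TY X2; X2 → Q P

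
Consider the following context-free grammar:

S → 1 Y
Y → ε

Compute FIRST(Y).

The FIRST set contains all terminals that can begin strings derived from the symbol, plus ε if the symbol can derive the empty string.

We compute FIRST(Y) using the standard algorithm.
FIRST(S) = {1}
FIRST(Y) = {ε}
Therefore, FIRST(Y) = {ε}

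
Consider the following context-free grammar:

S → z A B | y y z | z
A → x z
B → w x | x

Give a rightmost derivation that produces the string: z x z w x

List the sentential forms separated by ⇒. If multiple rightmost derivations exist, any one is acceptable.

S ⇒ z A B ⇒ z A w x ⇒ z x z w x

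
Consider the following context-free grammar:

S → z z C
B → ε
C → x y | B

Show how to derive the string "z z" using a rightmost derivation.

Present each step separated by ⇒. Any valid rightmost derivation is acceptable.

S ⇒ z z C ⇒ z z B ⇒ z z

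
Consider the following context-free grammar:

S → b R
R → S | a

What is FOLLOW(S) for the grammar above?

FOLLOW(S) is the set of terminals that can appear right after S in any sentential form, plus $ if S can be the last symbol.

We compute FOLLOW(S) using the standard algorithm.
FOLLOW(S) starts with {$}.
FIRST(R) = {a, b}
FIRST(S) = {b}
FOLLOW(R) = {$}
FOLLOW(S) = {$}
Therefore, FOLLOW(S) = {$}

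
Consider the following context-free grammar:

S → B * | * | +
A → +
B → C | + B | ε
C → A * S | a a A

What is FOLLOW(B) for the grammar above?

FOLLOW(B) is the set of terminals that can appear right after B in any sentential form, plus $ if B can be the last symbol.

We compute FOLLOW(B) using the standard algorithm.
FOLLOW(S) starts with {$}.
FIRST(A) = {+}
FIRST(B) = {+, a, ε}
FIRST(C) = {+, a}
FIRST(S) = {*, +, a}
FOLLOW(A) = {*}
FOLLOW(B) = {*}
FOLLOW(C) = {*}
FOLLOW(S) = {$, *}
Therefore, FOLLOW(B) = {*}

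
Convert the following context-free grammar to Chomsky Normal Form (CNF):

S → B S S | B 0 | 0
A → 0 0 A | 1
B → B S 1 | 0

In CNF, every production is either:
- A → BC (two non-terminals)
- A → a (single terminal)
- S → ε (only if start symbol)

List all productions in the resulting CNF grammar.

T0 → 0; S → 0; A → 1; T1 → 1; B → 0; S → B X0; X0 → S S; S → B T0; A → T0 X1; X1 → T0 A; B → B X2; X2 → S T1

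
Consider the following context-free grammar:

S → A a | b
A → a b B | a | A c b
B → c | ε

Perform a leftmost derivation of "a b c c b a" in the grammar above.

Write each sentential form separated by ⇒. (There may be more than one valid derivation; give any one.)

S ⇒ A a ⇒ A c b a ⇒ a b B c b a ⇒ a b c c b a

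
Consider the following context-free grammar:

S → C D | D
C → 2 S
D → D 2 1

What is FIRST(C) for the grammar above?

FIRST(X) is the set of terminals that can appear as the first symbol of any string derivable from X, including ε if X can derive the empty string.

We compute FIRST(C) using the standard algorithm.
FIRST(C) = {2}
FIRST(D) = {}
FIRST(S) = {2}
Therefore, FIRST(C) = {2}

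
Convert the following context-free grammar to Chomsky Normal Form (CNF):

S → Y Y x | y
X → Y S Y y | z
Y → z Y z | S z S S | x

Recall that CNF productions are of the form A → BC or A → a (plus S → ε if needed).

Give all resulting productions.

TX → x; S → y; TY → y; X → z; TZ → z; Y → x; S → Y X0; X0 → Y TX; X → Y X1; X1 → S X2; X2 → Y TY; Y → TZ X3; X3 → Y TZ; Y → S X4; X4 → TZ X5; X5 → S S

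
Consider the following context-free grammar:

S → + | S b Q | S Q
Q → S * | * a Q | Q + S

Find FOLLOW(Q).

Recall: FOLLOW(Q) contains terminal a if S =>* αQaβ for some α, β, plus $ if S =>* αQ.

We compute FOLLOW(Q) using the standard algorithm.
FOLLOW(S) starts with {$}.
FIRST(Q) = {*, +}
FIRST(S) = {+}
FOLLOW(Q) = {$, *, +, b}
FOLLOW(S) = {$, *, +, b}
Therefore, FOLLOW(Q) = {$, *, +, b}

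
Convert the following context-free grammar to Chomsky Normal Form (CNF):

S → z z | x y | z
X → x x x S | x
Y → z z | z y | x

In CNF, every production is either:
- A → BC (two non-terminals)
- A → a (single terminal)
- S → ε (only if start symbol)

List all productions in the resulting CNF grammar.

TZ → z; TX → x; TY → y; S → z; X → x; Y → x; S → TZ TZ; S → TX TY; X → TX X0; X0 → TX X1; X1 → TX S; Y → TZ TZ; Y → TZ TY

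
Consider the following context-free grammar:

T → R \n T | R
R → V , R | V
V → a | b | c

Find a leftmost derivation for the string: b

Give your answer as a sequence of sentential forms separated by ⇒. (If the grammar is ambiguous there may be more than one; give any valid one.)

T ⇒ R ⇒ V ⇒ b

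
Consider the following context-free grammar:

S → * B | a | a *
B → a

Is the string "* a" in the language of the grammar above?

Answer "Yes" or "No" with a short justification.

Yes - a valid derivation exists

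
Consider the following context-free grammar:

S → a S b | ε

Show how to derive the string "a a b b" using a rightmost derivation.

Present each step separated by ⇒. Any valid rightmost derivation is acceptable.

S ⇒ a S b ⇒ a a S b b ⇒ a a b b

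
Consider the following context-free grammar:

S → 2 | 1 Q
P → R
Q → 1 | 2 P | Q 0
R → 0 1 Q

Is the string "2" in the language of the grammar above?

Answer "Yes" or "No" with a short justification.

Yes - a valid derivation exists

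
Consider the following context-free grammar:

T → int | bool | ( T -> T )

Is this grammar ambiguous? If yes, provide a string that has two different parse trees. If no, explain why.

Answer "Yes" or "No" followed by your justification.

No - the grammar is unambiguous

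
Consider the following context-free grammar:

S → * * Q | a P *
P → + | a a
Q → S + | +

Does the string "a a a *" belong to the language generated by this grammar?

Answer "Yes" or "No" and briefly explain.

Yes - a valid derivation exists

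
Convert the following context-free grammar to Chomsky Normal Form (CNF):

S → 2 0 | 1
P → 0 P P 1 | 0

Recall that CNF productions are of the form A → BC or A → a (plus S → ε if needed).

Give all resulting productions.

T2 → 2; T0 → 0; S → 1; T1 → 1; P → 0; S → T2 T0; P → T0 X0; X0 → P X1; X1 → P T1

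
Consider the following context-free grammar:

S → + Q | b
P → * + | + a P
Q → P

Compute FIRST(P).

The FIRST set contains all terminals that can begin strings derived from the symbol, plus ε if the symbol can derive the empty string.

We compute FIRST(P) using the standard algorithm.
FIRST(P) = {*, +}
FIRST(Q) = {*, +}
FIRST(S) = {+, b}
Therefore, FIRST(P) = {*, +}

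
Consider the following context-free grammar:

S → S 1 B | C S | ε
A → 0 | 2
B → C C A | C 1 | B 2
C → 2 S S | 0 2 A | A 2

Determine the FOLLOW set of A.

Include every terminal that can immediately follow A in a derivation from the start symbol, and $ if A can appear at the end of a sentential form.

We compute FOLLOW(A) using the standard algorithm.
FOLLOW(S) starts with {$}.
FIRST(A) = {0, 2}
FIRST(B) = {0, 2}
FIRST(C) = {0, 2}
FIRST(S) = {0, 1, 2, ε}
FOLLOW(A) = {$, 0, 1, 2}
FOLLOW(B) = {$, 0, 1, 2}
FOLLOW(C) = {$, 0, 1, 2}
FOLLOW(S) = {$, 0, 1, 2}
Therefore, FOLLOW(A) = {$, 0, 1, 2}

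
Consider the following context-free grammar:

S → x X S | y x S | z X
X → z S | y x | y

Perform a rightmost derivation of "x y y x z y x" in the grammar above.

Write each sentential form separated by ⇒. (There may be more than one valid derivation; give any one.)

S ⇒ x X S ⇒ x X y x S ⇒ x X y x z X ⇒ x X y x z y x ⇒ x y y x z y x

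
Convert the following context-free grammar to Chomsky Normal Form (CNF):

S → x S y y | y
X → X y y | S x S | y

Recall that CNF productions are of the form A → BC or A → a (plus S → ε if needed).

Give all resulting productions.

TX → x; TY → y; S → y; X → y; S → TX X0; X0 → S X1; X1 → TY TY; X → X X2; X2 → TY TY; X → S X3; X3 → TX S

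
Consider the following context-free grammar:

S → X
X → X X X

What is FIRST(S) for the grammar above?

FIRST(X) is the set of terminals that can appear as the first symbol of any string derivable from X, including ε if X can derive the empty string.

We compute FIRST(S) using the standard algorithm.
FIRST(S) = {}
FIRST(X) = {}
Therefore, FIRST(S) = {}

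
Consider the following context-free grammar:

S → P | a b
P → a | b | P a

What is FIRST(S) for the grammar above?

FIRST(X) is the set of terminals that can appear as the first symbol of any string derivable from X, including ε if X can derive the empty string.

We compute FIRST(S) using the standard algorithm.
FIRST(P) = {a, b}
FIRST(S) = {a, b}
Therefore, FIRST(S) = {a, b}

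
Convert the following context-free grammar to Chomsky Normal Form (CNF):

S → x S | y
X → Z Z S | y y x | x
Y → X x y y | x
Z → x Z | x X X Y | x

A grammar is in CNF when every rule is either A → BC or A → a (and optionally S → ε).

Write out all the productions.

TX → x; S → y; TY → y; X → x; Y → x; Z → x; S → TX S; X → Z X0; X0 → Z S; X → TY X1; X1 → TY TX; Y → X X2; X2 → TX X3; X3 → TY TY; Z → TX Z; Z → TX X4; X4 → X X5; X5 → X Y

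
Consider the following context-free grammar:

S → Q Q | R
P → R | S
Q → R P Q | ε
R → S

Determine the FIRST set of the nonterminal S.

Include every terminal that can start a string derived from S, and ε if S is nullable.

We compute FIRST(S) using the standard algorithm.
FIRST(P) = {ε}
FIRST(Q) = {ε}
FIRST(R) = {ε}
FIRST(S) = {ε}
Therefore, FIRST(S) = {ε}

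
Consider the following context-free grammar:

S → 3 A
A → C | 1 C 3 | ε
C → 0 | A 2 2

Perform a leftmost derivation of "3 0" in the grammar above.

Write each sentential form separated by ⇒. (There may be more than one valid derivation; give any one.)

S ⇒ 3 A ⇒ 3 C ⇒ 3 0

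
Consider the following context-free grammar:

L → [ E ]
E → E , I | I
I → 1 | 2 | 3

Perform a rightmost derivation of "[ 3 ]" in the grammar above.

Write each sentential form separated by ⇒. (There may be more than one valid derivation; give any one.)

L ⇒ [ E ] ⇒ [ I ] ⇒ [ 3 ]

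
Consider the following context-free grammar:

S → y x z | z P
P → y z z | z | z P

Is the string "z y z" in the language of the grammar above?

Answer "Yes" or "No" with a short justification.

No - no valid derivation exists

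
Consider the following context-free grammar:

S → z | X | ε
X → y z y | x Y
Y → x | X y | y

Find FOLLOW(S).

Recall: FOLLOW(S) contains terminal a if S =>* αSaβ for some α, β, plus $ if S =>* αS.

We compute FOLLOW(S) using the standard algorithm.
FOLLOW(S) starts with {$}.
FIRST(S) = {x, y, z, ε}
FIRST(X) = {x, y}
FIRST(Y) = {x, y}
FOLLOW(S) = {$}
FOLLOW(X) = {$, y}
FOLLOW(Y) = {$, y}
Therefore, FOLLOW(S) = {$}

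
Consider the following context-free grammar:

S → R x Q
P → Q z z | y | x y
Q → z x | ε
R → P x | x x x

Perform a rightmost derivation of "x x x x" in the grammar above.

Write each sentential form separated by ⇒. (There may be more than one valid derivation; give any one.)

S ⇒ R x Q ⇒ R x ⇒ x x x x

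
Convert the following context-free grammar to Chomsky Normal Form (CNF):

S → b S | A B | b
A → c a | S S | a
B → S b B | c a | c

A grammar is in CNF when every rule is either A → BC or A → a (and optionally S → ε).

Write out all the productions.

TB → b; S → b; TC → c; TA → a; A → a; B → c; S → TB S; S → A B; A → TC TA; A → S S; B → S X0; X0 → TB B; B → TC TA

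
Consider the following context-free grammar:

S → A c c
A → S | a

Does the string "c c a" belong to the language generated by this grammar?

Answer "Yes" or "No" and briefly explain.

No - no valid derivation exists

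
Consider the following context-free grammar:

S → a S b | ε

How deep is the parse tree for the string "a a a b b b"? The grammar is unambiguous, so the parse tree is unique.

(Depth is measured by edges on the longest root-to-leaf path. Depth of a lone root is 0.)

4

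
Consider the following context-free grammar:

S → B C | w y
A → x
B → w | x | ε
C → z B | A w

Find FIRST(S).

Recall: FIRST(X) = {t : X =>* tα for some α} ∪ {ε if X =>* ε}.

We compute FIRST(S) using the standard algorithm.
FIRST(A) = {x}
FIRST(B) = {w, x, ε}
FIRST(C) = {x, z}
FIRST(S) = {w, x, z}
Therefore, FIRST(S) = {w, x, z}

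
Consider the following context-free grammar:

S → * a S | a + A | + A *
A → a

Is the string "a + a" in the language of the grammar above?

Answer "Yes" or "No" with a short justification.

Yes - a valid derivation exists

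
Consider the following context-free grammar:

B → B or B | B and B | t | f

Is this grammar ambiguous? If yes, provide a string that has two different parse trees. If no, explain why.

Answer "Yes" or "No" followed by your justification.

Yes - the string 'f and t and t and t and f or f' has two distinct leftmost derivations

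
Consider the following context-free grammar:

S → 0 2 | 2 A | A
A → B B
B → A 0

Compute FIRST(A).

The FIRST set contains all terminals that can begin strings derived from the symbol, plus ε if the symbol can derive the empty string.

We compute FIRST(A) using the standard algorithm.
FIRST(A) = {}
FIRST(B) = {}
FIRST(S) = {0, 2}
Therefore, FIRST(A) = {}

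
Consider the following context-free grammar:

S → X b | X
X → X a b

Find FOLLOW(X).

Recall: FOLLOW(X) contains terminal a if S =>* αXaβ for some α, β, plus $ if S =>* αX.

We compute FOLLOW(X) using the standard algorithm.
FOLLOW(S) starts with {$}.
FIRST(S) = {}
FIRST(X) = {}
FOLLOW(S) = {$}
FOLLOW(X) = {$, a, b}
Therefore, FOLLOW(X) = {$, a, b}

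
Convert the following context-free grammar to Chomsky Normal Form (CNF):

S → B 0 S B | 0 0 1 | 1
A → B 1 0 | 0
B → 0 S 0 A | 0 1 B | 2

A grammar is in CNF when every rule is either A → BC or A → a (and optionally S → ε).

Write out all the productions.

T0 → 0; T1 → 1; S → 1; A → 0; B → 2; S → B X0; X0 → T0 X1; X1 → S B; S → T0 X2; X2 → T0 T1; A → B X3; X3 → T1 T0; B → T0 X4; X4 → S X5; X5 → T0 A; B → T0 X6; X6 → T1 B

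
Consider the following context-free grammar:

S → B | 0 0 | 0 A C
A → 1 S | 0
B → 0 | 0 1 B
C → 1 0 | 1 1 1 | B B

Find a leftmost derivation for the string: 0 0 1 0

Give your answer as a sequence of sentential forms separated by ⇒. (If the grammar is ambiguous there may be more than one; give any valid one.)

S ⇒ 0 A C ⇒ 0 0 C ⇒ 0 0 1 0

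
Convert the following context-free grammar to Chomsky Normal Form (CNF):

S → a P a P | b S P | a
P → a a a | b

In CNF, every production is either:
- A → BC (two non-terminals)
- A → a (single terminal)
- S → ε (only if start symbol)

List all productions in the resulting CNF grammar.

TA → a; TB → b; S → a; P → b; S → TA X0; X0 → P X1; X1 → TA P; S → TB X2; X2 → S P; P → TA X3; X3 → TA TA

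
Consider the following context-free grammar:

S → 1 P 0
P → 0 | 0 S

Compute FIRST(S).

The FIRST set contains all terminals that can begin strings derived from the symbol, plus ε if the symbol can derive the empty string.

We compute FIRST(S) using the standard algorithm.
FIRST(P) = {0}
FIRST(S) = {1}
Therefore, FIRST(S) = {1}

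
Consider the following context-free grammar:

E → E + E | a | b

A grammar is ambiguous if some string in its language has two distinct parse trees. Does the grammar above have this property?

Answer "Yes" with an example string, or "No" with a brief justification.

Yes - the string 'b + b + b + a' has two distinct parse trees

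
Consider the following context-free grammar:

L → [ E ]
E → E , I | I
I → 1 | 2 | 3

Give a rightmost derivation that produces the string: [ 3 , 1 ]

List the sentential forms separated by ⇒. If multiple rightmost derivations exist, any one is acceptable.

L ⇒ [ E ] ⇒ [ E , I ] ⇒ [ E , 1 ] ⇒ [ I , 1 ] ⇒ [ 3 , 1 ]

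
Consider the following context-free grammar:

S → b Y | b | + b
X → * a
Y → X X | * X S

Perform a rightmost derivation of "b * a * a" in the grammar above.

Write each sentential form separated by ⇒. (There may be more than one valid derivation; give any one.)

S ⇒ b Y ⇒ b X X ⇒ b X * a ⇒ b * a * a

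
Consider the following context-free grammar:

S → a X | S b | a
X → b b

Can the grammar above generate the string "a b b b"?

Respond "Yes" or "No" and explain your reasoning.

Yes - a valid derivation exists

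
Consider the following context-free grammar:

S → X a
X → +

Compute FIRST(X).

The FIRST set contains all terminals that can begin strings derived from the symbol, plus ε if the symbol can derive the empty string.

We compute FIRST(X) using the standard algorithm.
FIRST(S) = {+}
FIRST(X) = {+}
Therefore, FIRST(X) = {+}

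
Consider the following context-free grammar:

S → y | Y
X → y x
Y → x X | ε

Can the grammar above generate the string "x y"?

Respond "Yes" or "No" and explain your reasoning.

No - no valid derivation exists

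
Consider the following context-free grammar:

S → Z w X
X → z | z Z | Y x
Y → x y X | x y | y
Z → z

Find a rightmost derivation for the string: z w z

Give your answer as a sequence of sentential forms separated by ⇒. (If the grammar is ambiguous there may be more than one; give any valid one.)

S ⇒ Z w X ⇒ Z w z ⇒ z w z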